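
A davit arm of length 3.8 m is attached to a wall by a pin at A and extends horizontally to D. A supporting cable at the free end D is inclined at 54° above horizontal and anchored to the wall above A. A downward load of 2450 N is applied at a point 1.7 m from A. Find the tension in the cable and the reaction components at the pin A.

ΣM about A: T·sin54°·3.8 − 2450·1.7 = 0 → T = 4165/(3.8·0.809017) = 1354.8 ≈ 1355 N.
ΣF_x = 0: A_x − T·cos54° = 0 → A_x = 1354.8 × 0.587785 = 796.3 N.
ΣF_y = 0: A_y + T·sin54° − 2450 = 0 → A_y = 2450 − 1354.8 × 0.809017 = 1354 N.

T = 1355 N, A_x = 796.3 N, A_y = 1354 N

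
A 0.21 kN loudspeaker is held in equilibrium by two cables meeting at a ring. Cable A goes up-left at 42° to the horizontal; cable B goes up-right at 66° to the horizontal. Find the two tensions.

T_A = 0.08981 kN, T_B = 0.1641 kN

ΣF_x = 0: −T_A·cos42° + T_B·cos66° = 0 → T_B = 1.82709·T_A.
ΣF_y = 0: T_A·sin42° + T_B·sin66° = 0.21.
Substitute: T_A·(0.669131 + 1.82709·0.913545) = 0.21 → T_A = 0.0898104 ≈ 0.08981 kN.
Then T_B = 1.82709 × 0.0898104 = 0.1641 kN.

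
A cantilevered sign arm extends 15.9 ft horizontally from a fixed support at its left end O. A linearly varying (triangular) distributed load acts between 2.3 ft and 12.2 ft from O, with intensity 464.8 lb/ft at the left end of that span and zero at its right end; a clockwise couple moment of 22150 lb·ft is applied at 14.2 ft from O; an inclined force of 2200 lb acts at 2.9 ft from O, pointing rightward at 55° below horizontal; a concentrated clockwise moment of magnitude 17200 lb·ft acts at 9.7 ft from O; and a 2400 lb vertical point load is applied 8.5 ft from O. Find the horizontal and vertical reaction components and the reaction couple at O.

O_x = -1262 lb, O_y = 6503 lb, M_O = 77860 lb·ft

Resultant of the triangular load: ½ × 464.8 × 9.9 = 2300.76 lb, acting at 5.6 ft from O (one-third of the span from the peak).
ΣF_x = 0: O_x + 2200·cos55° = 0 → O_x = -1262 lb.
ΣF_y = 0: O_y − ½·464.8·9.9 − 2200·sin55° − 2400 = 0 → O_y = 6503 lb.
ΣM about O: M_O − (½·464.8·9.9)·5.6 − 22150 − 2200·sin55°·2.9 − 17200 − 2400·8.5 = 0 → M_O = 77860 lb·ft.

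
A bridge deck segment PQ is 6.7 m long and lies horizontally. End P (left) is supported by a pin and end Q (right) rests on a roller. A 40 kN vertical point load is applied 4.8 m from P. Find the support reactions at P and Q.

ΣM about P: Q_y·6.7 − 40·4.8 = 0 → Q_y = 192/6.7 = 28.6567 ≈ 28.66 kN.
ΣF_y = 0: P_y + 28.6567 − 40 = 0 → P_y = 11.34 kN.
ΣF_x = 0: no horizontal applied forces, so P_x = 0.

P_x = 0, P_y = 11.34 kN, Q_y = 28.66 kN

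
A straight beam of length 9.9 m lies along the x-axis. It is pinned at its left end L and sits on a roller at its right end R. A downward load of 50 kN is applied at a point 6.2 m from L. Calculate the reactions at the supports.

L_x = 0, L_y = 18.69 kN, R_y = 31.31 kN

ΣM about L: R_y·9.9 − 50·6.2 = 0 → R_y = 310/9.9 = 31.3131 ≈ 31.31 kN.
ΣF_y = 0: L_y + 31.3131 − 50 = 0 → L_y = 18.69 kN.
ΣF_x = 0: no horizontal applied forces, so L_x = 0.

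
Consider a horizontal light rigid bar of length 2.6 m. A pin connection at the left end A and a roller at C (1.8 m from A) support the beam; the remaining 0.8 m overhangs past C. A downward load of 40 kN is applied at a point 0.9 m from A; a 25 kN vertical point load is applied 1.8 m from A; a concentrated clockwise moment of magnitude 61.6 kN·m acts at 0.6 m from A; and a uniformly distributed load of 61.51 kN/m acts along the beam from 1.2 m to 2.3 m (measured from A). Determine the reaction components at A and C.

Resultant of the distributed load: 61.51 × 1.1 = 67.661 kN at 1.75 m from A.
Taking moments about A: C_y·1.8 − 40·0.9 − 25·1.8 − 61.6 − (61.51·1.1)·1.75 = 0 → C_y = 261.00675/1.8 = 145.004 ≈ 145.0 kN.
ΣF_y = 0: A_y + 145.004 − 40 − 25 − 61.51·1.1 = 0 → A_y = -12.34 kN.
ΣF_x = 0: no horizontal applied forces, so A_x = 0.

A_x = 0, A_y = -12.34 kN, C_y = 145.0 kN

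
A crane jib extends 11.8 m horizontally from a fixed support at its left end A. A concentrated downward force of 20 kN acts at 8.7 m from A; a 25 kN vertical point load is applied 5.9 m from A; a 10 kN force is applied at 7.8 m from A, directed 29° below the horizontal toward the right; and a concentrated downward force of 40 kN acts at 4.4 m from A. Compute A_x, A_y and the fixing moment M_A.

ΣF_x = 0: A_x + 10·cos29° = 0 → A_x = -8.746 kN.
ΣF_y = 0: A_y − 20 − 25 − 10·sin29° − 40 = 0 → A_y = 89.85 kN.
ΣM about A: M_A − 20·8.7 − 25·5.9 − 10·sin29°·7.8 − 40·4.4 = 0 → M_A = 535.3 kN·m.

A_x = -8.746 kN, A_y = 89.85 kN, M_A = 535.3 kN·m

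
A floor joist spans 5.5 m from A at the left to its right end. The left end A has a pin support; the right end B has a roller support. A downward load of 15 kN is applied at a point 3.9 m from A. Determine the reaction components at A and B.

ΣM about A: B_y·5.5 − 15·3.9 = 0 → B_y = 58.5/5.5 = 10.6364 ≈ 10.64 kN.
ΣF_y = 0: A_y + 10.6364 − 15 = 0 → A_y = 4.364 kN.
ΣF_x = 0: no horizontal applied forces, so A_x = 0.

A_x = 0, A_y = 4.364 kN, B_y = 10.64 kN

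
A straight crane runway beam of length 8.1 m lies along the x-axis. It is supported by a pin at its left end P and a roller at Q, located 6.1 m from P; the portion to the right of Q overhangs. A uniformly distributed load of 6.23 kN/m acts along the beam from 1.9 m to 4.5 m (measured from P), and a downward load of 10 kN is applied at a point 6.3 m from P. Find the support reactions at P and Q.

P_x = 0, P_y = 7.373 kN, Q_y = 18.83 kN

Resultant of the distributed load: 6.23 × 2.6 = 16.198 kN at 3.2 m from P.
ΣM about P: Q_y·6.1 − (6.23·2.6)·3.2 − 10·6.3 = 0 → Q_y = 114.8336/6.1 = 18.8252 ≈ 18.83 kN.
ΣF_y = 0: P_y + 18.8252 − 6.23·2.6 − 10 = 0 → P_y = 7.373 kN.
ΣF_x = 0: no horizontal applied forces, so P_x = 0.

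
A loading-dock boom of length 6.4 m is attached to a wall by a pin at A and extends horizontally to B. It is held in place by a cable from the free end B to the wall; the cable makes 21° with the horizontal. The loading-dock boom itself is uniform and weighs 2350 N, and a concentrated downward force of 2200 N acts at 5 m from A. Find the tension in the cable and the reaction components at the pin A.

T = 8075 N, A_x = 7538 N, A_y = 1656 N

ΣM about A: T·sin21°·6.4 − 2350·3.2 − 2200·5 = 0 → T = 18520/(6.4·0.358368) = 8074.8 ≈ 8075 N.
ΣF_x = 0: A_x − T·cos21° = 0 → A_x = 8074.8 × 0.93358 = 7538 N.
ΣF_y = 0: A_y + T·sin21° − 2350 − 2200 = 0 → A_y = 4550 − 8074.8 × 0.358368 = 1656 N.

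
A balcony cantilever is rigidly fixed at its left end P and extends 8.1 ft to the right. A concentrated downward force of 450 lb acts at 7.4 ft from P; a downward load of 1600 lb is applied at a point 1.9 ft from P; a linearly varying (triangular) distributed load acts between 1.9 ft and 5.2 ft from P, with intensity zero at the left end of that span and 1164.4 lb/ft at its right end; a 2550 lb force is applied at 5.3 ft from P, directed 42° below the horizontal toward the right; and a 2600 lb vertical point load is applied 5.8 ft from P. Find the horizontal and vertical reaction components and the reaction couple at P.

Resultant of the triangular load: ½ × 1164.4 × 3.3 = 1921.26 lb, acting at 4.1 ft from P (one-third of the span from the peak).
ΣF_x = 0: P_x + 2550·cos42° = 0 → P_x = -1895 lb.
ΣF_y = 0: P_y − 450 − 1600 − ½·1164.4·3.3 − 2550·sin42° − 2600 = 0 → P_y = 8278 lb.
ΣM about P: M_P − 450·7.4 − 1600·1.9 − (½·1164.4·3.3)·4.1 − 2550·sin42°·5.3 − 2600·5.8 = 0 → M_P = 38370 lb·ft.

P_x = -1895 lb, P_y = 8278 lb, M_P = 38370 lb·ft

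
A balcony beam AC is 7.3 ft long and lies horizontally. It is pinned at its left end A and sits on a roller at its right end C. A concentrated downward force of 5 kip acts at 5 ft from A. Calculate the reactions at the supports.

A_x = 0, A_y = 1.575 kip, C_y = 3.425 kip

Moments about A: C_y·7.3 − 5·5 = 0 → C_y = 25/7.3 = 3.42466 ≈ 3.425 kip.
ΣF_y = 0: A_y + 3.42466 − 5 = 0 → A_y = 1.575 kip.
ΣF_x = 0: no horizontal applied forces, so A_x = 0.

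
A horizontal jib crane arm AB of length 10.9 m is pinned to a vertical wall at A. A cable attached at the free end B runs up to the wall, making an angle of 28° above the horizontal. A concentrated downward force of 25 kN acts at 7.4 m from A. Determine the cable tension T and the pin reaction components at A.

ΣM about A: T·sin28°·10.9 − 25·7.4 = 0 → T = 185/(10.9·0.469472) = 36.1523 ≈ 36.15 kN.
ΣF_x = 0: A_x − T·cos28° = 0 → A_x = 36.1523 × 0.882948 = 31.92 kN.
ΣF_y = 0: A_y + T·sin28° − 25 = 0 → A_y = 25 − 36.1523 × 0.469472 = 8.028 kN.

T = 36.15 kN, A_x = 31.92 kN, A_y = 8.028 kN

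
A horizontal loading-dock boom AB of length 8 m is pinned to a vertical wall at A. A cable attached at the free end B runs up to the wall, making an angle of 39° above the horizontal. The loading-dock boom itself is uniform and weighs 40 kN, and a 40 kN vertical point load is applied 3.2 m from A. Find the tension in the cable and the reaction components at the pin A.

T = 57.20 kN, A_x = 44.46 kN, A_y = 44.00 kN

ΣM about A: T·sin39°·8 − 40·4 − 40·3.2 = 0 → T = 288/(8·0.62932) = 57.2046 ≈ 57.20 kN.
ΣF_x = 0: A_x − T·cos39° = 0 → A_x = 57.2046 × 0.777146 = 44.46 kN.
ΣF_y = 0: A_y + T·sin39° − 40 − 40 = 0 → A_y = 80 − 57.2046 × 0.62932 = 44.00 kN.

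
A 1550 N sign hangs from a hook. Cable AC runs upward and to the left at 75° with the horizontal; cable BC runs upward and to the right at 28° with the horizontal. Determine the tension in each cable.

ΣF_x = 0: −T_AC·cos75° + T_BC·cos28° = 0 → T_BC = 0.293131·T_AC.
ΣF_y = 0: T_AC·sin75° + T_BC·sin28° = 1550.
Substitute: T_AC·(0.965926 + 0.293131·0.469472) = 1550 → T_AC = 1404.57 ≈ 1405 N.
Then T_BC = 0.293131 × 1404.57 = 411.7 N.

T_AC = 1405 N, T_BC = 411.7 N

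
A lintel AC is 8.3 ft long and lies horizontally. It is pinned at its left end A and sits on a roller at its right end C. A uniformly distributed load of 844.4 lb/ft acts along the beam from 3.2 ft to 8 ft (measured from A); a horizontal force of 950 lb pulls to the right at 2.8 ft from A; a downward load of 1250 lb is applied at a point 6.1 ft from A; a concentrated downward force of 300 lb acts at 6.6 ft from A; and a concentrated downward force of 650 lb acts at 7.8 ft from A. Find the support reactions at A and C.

Resultant of the distributed load: 844.4 × 4.8 = 4053.12 lb at 5.6 ft from A.
Moments about A: C_y·8.3 − (844.4·4.8)·5.6 − 1250·6.1 − 300·6.6 − 650·7.8 = 0 → C_y = 37372.472/8.3 = 4502.71 ≈ 4503 lb.
ΣF_y = 0: A_y + 4502.71 − 844.4·4.8 − 1250 − 300 − 650 = 0 → A_y = 1750 lb.
ΣF_x = 0: A_x + 950 = 0 → A_x = -950.0 lb.

A_x = -950.0 lb, A_y = 1750 lb, C_y = 4503 lb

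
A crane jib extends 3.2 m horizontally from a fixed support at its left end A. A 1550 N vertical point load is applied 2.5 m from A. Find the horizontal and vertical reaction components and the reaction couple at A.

A_x = 0, A_y = 1550 N, M_A = 3875 N·m

ΣF_x = 0: A_x = 0.
ΣF_y = 0: A_y − 1550 = 0 → A_y = 1550 N.
ΣM about A: M_A − 1550·2.5 = 0 → M_A = 3875 N·m.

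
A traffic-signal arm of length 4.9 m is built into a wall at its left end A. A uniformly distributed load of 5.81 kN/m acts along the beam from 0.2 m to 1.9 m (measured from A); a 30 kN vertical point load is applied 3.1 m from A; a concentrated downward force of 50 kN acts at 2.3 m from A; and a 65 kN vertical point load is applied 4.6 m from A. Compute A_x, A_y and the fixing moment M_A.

Resultant of the distributed load: 5.81 × 1.7 = 9.877 kN at 1.05 m from A.
ΣF_x = 0: A_x = 0.
ΣF_y = 0: A_y − 5.81·1.7 − 30 − 50 − 65 = 0 → A_y = 154.9 kN.
ΣM about A: M_A − (5.81·1.7)·1.05 − 30·3.1 − 50·2.3 − 65·4.6 = 0 → M_A = 517.4 kN·m.

A_x = 0, A_y = 154.9 kN, M_A = 517.4 kN·m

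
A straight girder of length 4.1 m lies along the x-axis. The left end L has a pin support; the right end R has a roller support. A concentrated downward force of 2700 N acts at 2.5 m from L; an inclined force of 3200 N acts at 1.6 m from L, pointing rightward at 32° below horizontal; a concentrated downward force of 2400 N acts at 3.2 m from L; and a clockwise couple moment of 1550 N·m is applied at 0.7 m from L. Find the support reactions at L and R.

Moments about L: R_y·4.1 − 2700·2.5 − 3200·sin32°·1.6 − 2400·3.2 − 1550 = 0 → R_y = 18693.2/4.1 = 4559.32 ≈ 4559 N.
ΣF_y = 0: L_y + 4559.32 − 2700 − 3200·sin32° − 2400 = 0 → L_y = 2236 N.
ΣF_x = 0: L_x + 3200·cos32° = 0 → L_x = -2714 N.

L_x = -2714 N, L_y = 2236 N, R_y = 4559 N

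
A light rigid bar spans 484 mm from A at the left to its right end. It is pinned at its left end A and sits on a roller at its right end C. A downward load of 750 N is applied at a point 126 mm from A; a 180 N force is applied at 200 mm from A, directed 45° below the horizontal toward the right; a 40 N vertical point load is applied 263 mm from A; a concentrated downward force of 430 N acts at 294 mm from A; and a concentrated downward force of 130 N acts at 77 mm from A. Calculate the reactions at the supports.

ΣM about A: C_y·484 − 750·126 − 180·sin45°·200 − 40·263 − 430·294 − 130·77 = 0 → C_y = 266906/484 = 551.459 ≈ 551.5 N.
ΣF_y = 0: A_y + 551.459 − 750 − 180·sin45° − 40 − 430 − 130 = 0 → A_y = 925.8 N.
ΣF_x = 0: A_x + 180·cos45° = 0 → A_x = -127.3 N.

A_x = -127.3 N, A_y = 925.8 N, C_y = 551.5 N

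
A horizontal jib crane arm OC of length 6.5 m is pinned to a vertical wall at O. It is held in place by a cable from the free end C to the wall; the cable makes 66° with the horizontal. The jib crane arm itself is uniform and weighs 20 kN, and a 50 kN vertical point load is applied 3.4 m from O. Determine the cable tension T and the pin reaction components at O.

T = 39.58 kN, O_x = 16.10 kN, O_y = 33.85 kN

ΣM about O: T·sin66°·6.5 − 20·3.25 − 50·3.4 = 0 → T = 235/(6.5·0.913545) = 39.5753 ≈ 39.58 kN.
ΣF_x = 0: O_x − T·cos66° = 0 → O_x = 39.5753 × 0.406737 = 16.10 kN.
ΣF_y = 0: O_y + T·sin66° − 20 − 50 = 0 → O_y = 70 − 39.5753 × 0.913545 = 33.85 kN.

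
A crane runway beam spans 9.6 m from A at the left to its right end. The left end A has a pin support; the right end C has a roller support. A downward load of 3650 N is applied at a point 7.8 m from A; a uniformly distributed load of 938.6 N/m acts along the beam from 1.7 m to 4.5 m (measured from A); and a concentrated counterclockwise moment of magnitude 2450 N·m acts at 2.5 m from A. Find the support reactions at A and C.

Resultant of the distributed load: 938.6 × 2.8 = 2628.08 N at 3.1 m from A.
Taking moments about A: C_y·9.6 − 3650·7.8 − (938.6·2.8)·3.1 + 2450 = 0 → C_y = 34167.048/9.6 = 3559.07 ≈ 3559 N.
ΣF_y = 0: A_y + 3559.07 − 3650 − 938.6·2.8 = 0 → A_y = 2719 N.
ΣF_x = 0: no horizontal applied forces, so A_x = 0.

A_x = 0, A_y = 2719 N, C_y = 3559 N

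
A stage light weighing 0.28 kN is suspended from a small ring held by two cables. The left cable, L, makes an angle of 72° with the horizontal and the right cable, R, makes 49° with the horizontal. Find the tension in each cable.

T_L = 0.2143 kN, T_R = 0.1009 kN

ΣF_x = 0: −T_L·cos72° + T_R·cos49° = 0 → T_R = 0.47102·T_L.
ΣF_y = 0: T_L·sin72° + T_R·sin49° = 0.28.
Substitute: T_L·(0.951057 + 0.47102·0.75471) = 0.28 → T_L = 0.214306 ≈ 0.2143 kN.
Then T_R = 0.47102 × 0.214306 = 0.1009 kN.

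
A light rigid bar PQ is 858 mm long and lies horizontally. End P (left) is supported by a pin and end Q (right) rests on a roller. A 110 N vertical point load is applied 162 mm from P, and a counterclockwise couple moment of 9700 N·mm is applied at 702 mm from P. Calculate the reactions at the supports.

ΣM about P: Q_y·858 − 110·162 + 9700 = 0 → Q_y = 8120/858 = 9.46387 ≈ 9.464 N.
ΣF_y = 0: P_y + 9.46387 − 110 = 0 → P_y = 100.5 N.
ΣF_x = 0: no horizontal applied forces, so P_x = 0.

P_x = 0, P_y = 100.5 N, Q_y = 9.464 N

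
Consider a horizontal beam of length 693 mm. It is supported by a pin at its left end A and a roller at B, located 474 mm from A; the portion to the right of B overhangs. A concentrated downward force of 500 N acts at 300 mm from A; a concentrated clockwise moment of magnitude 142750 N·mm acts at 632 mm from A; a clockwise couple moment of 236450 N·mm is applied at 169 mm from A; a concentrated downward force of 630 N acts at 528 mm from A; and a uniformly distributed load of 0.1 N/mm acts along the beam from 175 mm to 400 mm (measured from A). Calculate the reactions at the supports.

A_x = 0, A_y = -679.4 N, B_y = 1832 N

Resultant of the distributed load: 0.1 × 225 = 22.5 N at 287.5 mm from A.
Moments about A: B_y·474 − 500·300 − 142750 − 236450 − 630·528 − (0.1·225)·287.5 = 0 → B_y = 868308.75/474 = 1831.88 ≈ 1832 N.
ΣF_y = 0: A_y + 1831.88 − 500 − 630 − 0.1·225 = 0 → A_y = -679.4 N.
ΣF_x = 0: no horizontal applied forces, so A_x = 0.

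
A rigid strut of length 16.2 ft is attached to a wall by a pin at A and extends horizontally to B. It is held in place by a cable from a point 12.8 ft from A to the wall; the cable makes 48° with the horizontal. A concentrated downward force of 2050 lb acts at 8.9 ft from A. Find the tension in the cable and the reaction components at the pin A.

T = 1918 lb, A_x = 1283 lb, A_y = 624.6 lb

ΣM about A: T·sin48°·12.8 − 2050·8.9 = 0 → T = 18245/(12.8·0.743145) = 1918.05 ≈ 1918 lb.
ΣF_x = 0: A_x − T·cos48° = 0 → A_x = 1918.05 × 0.669131 = 1283 lb.
ΣF_y = 0: A_y + T·sin48° − 2050 = 0 → A_y = 2050 − 1918.05 × 0.743145 = 624.6 lb.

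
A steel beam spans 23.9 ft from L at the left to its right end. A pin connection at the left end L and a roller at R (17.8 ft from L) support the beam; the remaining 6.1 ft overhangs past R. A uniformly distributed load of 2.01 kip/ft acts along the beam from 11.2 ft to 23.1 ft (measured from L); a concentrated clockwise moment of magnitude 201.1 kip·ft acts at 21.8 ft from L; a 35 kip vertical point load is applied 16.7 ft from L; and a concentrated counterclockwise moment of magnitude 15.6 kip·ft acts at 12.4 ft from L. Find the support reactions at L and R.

L_x = 0, L_y = -7.385 kip, R_y = 66.30 kip

Resultant of the distributed load: 2.01 × 11.9 = 23.919 kip at 17.15 ft from L.
Moments about L: R_y·17.8 − (2.01·11.9)·17.15 − 201.1 − 35·16.7 + 15.6 = 0 → R_y = 1180.21085/17.8 = 66.304 ≈ 66.30 kip.
ΣF_y = 0: L_y + 66.304 − 2.01·11.9 − 35 = 0 → L_y = -7.385 kip.
ΣF_x = 0: no horizontal applied forces, so L_x = 0.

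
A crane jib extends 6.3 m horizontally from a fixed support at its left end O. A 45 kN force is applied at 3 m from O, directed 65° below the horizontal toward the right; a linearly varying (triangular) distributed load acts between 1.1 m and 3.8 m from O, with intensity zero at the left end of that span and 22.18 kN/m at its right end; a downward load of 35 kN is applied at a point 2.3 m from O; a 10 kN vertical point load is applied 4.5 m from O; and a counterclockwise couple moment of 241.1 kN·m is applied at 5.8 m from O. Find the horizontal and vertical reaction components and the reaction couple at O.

Resultant of the triangular load: ½ × 22.18 × 2.7 = 29.943 kN, acting at 2.9 m from O (one-third of the span from the peak).
ΣF_x = 0: O_x + 45·cos65° = 0 → O_x = -19.02 kN.
ΣF_y = 0: O_y − 45·sin65° − ½·22.18·2.7 − 35 − 10 = 0 → O_y = 115.7 kN.
ΣM about O: M_O − 45·sin65°·3 − (½·22.18·2.7)·2.9 − 35·2.3 − 10·4.5 + 241.1 = 0 → M_O = 93.59 kN·m.

O_x = -19.02 kN, O_y = 115.7 kN, M_O = 93.59 kN·m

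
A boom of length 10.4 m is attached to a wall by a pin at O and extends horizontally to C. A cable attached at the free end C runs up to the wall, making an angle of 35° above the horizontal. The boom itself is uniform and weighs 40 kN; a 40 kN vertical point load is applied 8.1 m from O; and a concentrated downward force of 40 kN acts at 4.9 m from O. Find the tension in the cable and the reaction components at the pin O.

T = 122.0 kN, O_x = 99.97 kN, O_y = 50.00 kN

ΣM about O: T·sin35°·10.4 − 40·5.2 − 40·8.1 − 40·4.9 = 0 → T = 728/(10.4·0.573576) = 122.041 ≈ 122.0 kN.
ΣF_x = 0: O_x − T·cos35° = 0 → O_x = 122.041 × 0.819152 = 99.97 kN.
ΣF_y = 0: O_y + T·sin35° − 40 − 40 − 40 = 0 → O_y = 120 − 122.041 × 0.573576 = 50.00 kN.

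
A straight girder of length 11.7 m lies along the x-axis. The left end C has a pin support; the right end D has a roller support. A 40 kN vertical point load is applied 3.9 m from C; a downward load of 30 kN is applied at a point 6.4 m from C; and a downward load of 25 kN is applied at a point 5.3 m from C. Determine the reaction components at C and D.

Moments about C: D_y·11.7 − 40·3.9 − 30·6.4 − 25·5.3 = 0 → D_y = 480.5/11.7 = 41.0684 ≈ 41.07 kN.
ΣF_y = 0: C_y + 41.0684 − 40 − 30 − 25 = 0 → C_y = 53.93 kN.
ΣF_x = 0: no horizontal applied forces, so C_x = 0.

C_x = 0, C_y = 53.93 kN, D_y = 41.07 kN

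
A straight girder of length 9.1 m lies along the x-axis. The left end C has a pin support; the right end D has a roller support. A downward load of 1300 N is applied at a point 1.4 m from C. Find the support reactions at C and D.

C_x = 0, C_y = 1100 N, D_y = 200.0 N

ΣM about C: D_y·9.1 − 1300·1.4 = 0 → D_y = 1820/9.1 = 200.0 N.
ΣF_y = 0: C_y + 200 − 1300 = 0 → C_y = 1100 N.
ΣF_x = 0: no horizontal applied forces, so C_x = 0.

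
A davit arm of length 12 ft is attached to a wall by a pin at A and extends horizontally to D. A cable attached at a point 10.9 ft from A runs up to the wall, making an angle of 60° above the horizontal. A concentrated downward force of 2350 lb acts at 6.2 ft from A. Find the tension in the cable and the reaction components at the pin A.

ΣM about A: T·sin60°·10.9 − 2350·6.2 = 0 → T = 14570/(10.9·0.866025) = 1543.49 ≈ 1543 lb.
ΣF_x = 0: A_x − T·cos60° = 0 → A_x = 1543.49 × 0.5 = 771.7 lb.
ΣF_y = 0: A_y + T·sin60° − 2350 = 0 → A_y = 2350 − 1543.49 × 0.866025 = 1013 lb.

T = 1543 lb, A_x = 771.7 lb, A_y = 1013 lb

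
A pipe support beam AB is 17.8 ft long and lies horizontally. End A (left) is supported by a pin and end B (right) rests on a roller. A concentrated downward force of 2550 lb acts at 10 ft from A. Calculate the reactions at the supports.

ΣM about A: B_y·17.8 − 2550·10 = 0 → B_y = 25500/17.8 = 1432.58 ≈ 1433 lb.
ΣF_y = 0: A_y + 1432.58 − 2550 = 0 → A_y = 1117 lb.
ΣF_x = 0: no horizontal applied forces, so A_x = 0.

A_x = 0, A_y = 1117 lb, B_y = 1433 lb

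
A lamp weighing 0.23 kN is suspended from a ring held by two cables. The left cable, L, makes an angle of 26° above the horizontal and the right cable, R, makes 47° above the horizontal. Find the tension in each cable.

ΣF_x = 0: −T_L·cos26° + T_R·cos47° = 0 → T_R = 1.31788·T_L.
ΣF_y = 0: T_L·sin26° + T_R·sin47° = 0.23.
Substitute: T_L·(0.438371 + 1.31788·0.731354) = 0.23 → T_L = 0.164027 ≈ 0.1640 kN.
Then T_R = 1.31788 × 0.164027 = 0.2162 kN.

T_L = 0.1640 kN, T_R = 0.2162 kN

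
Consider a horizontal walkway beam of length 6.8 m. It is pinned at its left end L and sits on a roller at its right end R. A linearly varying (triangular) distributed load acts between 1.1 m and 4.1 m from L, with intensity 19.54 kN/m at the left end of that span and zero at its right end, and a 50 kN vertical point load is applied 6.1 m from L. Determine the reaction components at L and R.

Resultant of the triangular load: ½ × 19.54 × 3 = 29.31 kN, acting at 2.1 m from L (one-third of the span from the peak).
Moments about L: R_y·6.8 − (½·19.54·3)·2.1 − 50·6.1 = 0 → R_y = 366.551/6.8 = 53.9046 ≈ 53.90 kN.
ΣF_y = 0: L_y + 53.9046 − ½·19.54·3 − 50 = 0 → L_y = 25.41 kN.
ΣF_x = 0: no horizontal applied forces, so L_x = 0.

L_x = 0, L_y = 25.41 kN, R_y = 53.90 kN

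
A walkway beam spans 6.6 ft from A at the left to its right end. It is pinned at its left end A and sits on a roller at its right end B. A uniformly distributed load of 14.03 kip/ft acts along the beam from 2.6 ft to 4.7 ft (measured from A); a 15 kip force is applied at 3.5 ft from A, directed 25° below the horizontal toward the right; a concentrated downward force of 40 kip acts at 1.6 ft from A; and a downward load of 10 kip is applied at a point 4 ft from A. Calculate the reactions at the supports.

Resultant of the distributed load: 14.03 × 2.1 = 29.463 kip at 3.65 ft from A.
ΣM about A: B_y·6.6 − (14.03·2.1)·3.65 − 15·sin25°·3.5 − 40·1.6 − 10·4 = 0 → B_y = 233.727/6.6 = 35.4132 ≈ 35.41 kip.
ΣF_y = 0: A_y + 35.4132 − 14.03·2.1 − 15·sin25° − 40 − 10 = 0 → A_y = 50.39 kip.
ΣF_x = 0: A_x + 15·cos25° = 0 → A_x = -13.59 kip.

A_x = -13.59 kip, A_y = 50.39 kip, B_y = 35.41 kip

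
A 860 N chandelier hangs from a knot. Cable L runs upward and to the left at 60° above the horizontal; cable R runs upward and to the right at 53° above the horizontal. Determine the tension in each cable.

T_L = 562.3 N, T_R = 467.1 N

ΣF_x = 0: −T_L·cos60° + T_R·cos53° = 0 → T_R = 0.83082·T_L.
ΣF_y = 0: T_L·sin60° + T_R·sin53° = 860.
Substitute: T_L·(0.866025 + 0.83082·0.798636) = 860 → T_L = 562.258 ≈ 562.3 N.
Then T_R = 0.83082 × 562.258 = 467.1 N.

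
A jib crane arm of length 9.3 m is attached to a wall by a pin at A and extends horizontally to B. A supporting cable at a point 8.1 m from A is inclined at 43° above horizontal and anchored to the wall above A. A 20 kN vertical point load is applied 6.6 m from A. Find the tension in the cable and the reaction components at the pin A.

T = 23.89 kN, A_x = 17.48 kN, A_y = 3.704 kN

ΣM about A: T·sin43°·8.1 − 20·6.6 = 0 → T = 132/(8.1·0.681998) = 23.8949 ≈ 23.89 kN.
ΣF_x = 0: A_x − T·cos43° = 0 → A_x = 23.8949 × 0.731354 = 17.48 kN.
ΣF_y = 0: A_y + T·sin43° − 20 = 0 → A_y = 20 − 23.8949 × 0.681998 = 3.704 kN.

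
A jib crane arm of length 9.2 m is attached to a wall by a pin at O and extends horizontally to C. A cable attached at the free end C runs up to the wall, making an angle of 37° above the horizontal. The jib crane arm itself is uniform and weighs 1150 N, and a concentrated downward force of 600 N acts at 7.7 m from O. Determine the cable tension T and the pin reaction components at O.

T = 1790 N, O_x = 1429 N, O_y = 672.8 N

ΣM about O: T·sin37°·9.2 − 1150·4.6 − 600·7.7 = 0 → T = 9910/(9.2·0.601815) = 1789.88 ≈ 1790 N.
ΣF_x = 0: O_x − T·cos37° = 0 → O_x = 1789.88 × 0.798636 = 1429 N.
ΣF_y = 0: O_y + T·sin37° − 1150 − 600 = 0 → O_y = 1750 − 1789.88 × 0.601815 = 672.8 N.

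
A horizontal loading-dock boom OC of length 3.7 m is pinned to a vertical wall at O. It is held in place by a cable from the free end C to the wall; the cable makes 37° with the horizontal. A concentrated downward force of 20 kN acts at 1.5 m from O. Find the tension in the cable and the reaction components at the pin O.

T = 13.47 kN, O_x = 10.76 kN, O_y = 11.89 kN

ΣM about O: T·sin37°·3.7 − 20·1.5 = 0 → T = 30/(3.7·0.601815) = 13.4728 ≈ 13.47 kN.
ΣF_x = 0: O_x − T·cos37° = 0 → O_x = 13.4728 × 0.798636 = 10.76 kN.
ΣF_y = 0: O_y + T·sin37° − 20 = 0 → O_y = 20 − 13.4728 × 0.601815 = 11.89 kN.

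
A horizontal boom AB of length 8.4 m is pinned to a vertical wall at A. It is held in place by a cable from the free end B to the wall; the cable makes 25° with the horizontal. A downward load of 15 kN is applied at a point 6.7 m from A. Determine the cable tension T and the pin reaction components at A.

ΣM about A: T·sin25°·8.4 − 15·6.7 = 0 → T = 100.5/(8.4·0.422618) = 28.3099 ≈ 28.31 kN.
ΣF_x = 0: A_x − T·cos25° = 0 → A_x = 28.3099 × 0.906308 = 25.66 kN.
ΣF_y = 0: A_y + T·sin25° − 15 = 0 → A_y = 15 − 28.3099 × 0.422618 = 3.036 kN.

T = 28.31 kN, A_x = 25.66 kN, A_y = 3.036 kN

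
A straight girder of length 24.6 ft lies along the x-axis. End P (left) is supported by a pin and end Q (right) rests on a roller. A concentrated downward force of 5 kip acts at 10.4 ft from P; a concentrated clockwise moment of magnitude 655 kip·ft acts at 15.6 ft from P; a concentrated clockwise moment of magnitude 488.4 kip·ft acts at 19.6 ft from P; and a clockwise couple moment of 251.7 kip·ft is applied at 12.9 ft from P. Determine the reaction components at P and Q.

P_x = 0, P_y = -53.83 kip, Q_y = 58.83 kip

Moments about P: Q_y·24.6 − 5·10.4 − 655 − 488.4 − 251.7 = 0 → Q_y = 1447.1/24.6 = 58.8252 ≈ 58.83 kip.
ΣF_y = 0: P_y + 58.8252 − 5 = 0 → P_y = -53.83 kip.
ΣF_x = 0: no horizontal applied forces, so P_x = 0.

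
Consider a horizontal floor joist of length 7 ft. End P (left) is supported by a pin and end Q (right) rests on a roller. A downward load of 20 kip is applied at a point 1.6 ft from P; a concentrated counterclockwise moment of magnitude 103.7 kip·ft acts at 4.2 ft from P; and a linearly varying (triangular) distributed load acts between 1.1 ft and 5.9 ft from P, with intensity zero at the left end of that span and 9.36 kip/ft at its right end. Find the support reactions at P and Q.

P_x = 0, P_y = 38.91 kip, Q_y = 3.556 kip

Resultant of the triangular load: ½ × 9.36 × 4.8 = 22.464 kip, acting at 4.3 ft from P (one-third of the span from the peak).
Moments about P: Q_y·7 − 20·1.6 + 103.7 − (½·9.36·4.8)·4.3 = 0 → Q_y = 24.8952/7 = 3.55646 ≈ 3.556 kip.
ΣF_y = 0: P_y + 3.55646 − 20 − ½·9.36·4.8 = 0 → P_y = 38.91 kip.
ΣF_x = 0: no horizontal applied forces, so P_x = 0.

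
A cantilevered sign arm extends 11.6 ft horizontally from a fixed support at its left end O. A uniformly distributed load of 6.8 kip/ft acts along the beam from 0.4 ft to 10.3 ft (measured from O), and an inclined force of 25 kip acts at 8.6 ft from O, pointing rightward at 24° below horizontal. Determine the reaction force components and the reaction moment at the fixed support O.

O_x = -22.84 kip, O_y = 77.49 kip, M_O = 447.6 kip·ft

Resultant of the distributed load: 6.8 × 9.9 = 67.32 kip at 5.35 ft from O.
ΣF_x = 0: O_x + 25·cos24° = 0 → O_x = -22.84 kip.
ΣF_y = 0: O_y − 6.8·9.9 − 25·sin24° = 0 → O_y = 77.49 kip.
ΣM about O: M_O − (6.8·9.9)·5.35 − 25·sin24°·8.6 = 0 → M_O = 447.6 kip·ft.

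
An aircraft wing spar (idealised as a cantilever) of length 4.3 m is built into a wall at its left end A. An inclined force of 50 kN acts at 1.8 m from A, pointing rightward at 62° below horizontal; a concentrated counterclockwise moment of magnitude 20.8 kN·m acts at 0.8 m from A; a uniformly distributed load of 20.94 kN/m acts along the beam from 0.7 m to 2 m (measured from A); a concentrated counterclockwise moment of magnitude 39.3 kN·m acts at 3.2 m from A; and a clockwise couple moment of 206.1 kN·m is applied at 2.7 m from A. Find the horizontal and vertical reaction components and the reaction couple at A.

Resultant of the distributed load: 20.94 × 1.3 = 27.222 kN at 1.35 m from A.
ΣF_x = 0: A_x + 50·cos62° = 0 → A_x = -23.47 kN.
ΣF_y = 0: A_y − 50·sin62° − 20.94·1.3 = 0 → A_y = 71.37 kN.
ΣM about A: M_A − 50·sin62°·1.8 + 20.8 − (20.94·1.3)·1.35 + 39.3 − 206.1 = 0 → M_A = 262.2 kN·m.

A_x = -23.47 kN, A_y = 71.37 kN, M_A = 262.2 kN·m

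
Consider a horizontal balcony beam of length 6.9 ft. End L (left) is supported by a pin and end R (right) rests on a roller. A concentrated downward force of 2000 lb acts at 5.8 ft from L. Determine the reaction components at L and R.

Taking moments about L: R_y·6.9 − 2000·5.8 = 0 → R_y = 11600/6.9 = 1681.16 ≈ 1681 lb.
ΣF_y = 0: L_y + 1681.16 − 2000 = 0 → L_y = 318.8 lb.
ΣF_x = 0: no horizontal applied forces, so L_x = 0.

L_x = 0, L_y = 318.8 lb, R_y = 1681 lb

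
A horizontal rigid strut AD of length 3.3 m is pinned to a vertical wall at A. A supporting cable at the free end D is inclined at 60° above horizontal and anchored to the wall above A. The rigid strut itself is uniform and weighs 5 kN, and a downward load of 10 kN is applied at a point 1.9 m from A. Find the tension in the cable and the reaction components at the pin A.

ΣM about A: T·sin60°·3.3 − 5·1.65 − 10·1.9 = 0 → T = 27.25/(3.3·0.866025) = 9.53503 ≈ 9.535 kN.
ΣF_x = 0: A_x − T·cos60° = 0 → A_x = 9.53503 × 0.5 = 4.768 kN.
ΣF_y = 0: A_y + T·sin60° − 5 − 10 = 0 → A_y = 15 − 9.53503 × 0.866025 = 6.742 kN.

T = 9.535 kN, A_x = 4.768 kN, A_y = 6.742 kN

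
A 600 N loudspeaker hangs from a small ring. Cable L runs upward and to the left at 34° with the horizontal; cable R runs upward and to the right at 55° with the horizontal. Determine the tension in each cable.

ΣF_x = 0: −T_L·cos34° + T_R·cos55° = 0 → T_R = 1.44538·T_L.
ΣF_y = 0: T_L·sin34° + T_R·sin55° = 600.
Substitute: T_L·(0.559193 + 1.44538·0.819152) = 600 → T_L = 344.199 ≈ 344.2 N.
Then T_R = 1.44538 × 344.199 = 497.5 N.

T_L = 344.2 N, T_R = 497.5 N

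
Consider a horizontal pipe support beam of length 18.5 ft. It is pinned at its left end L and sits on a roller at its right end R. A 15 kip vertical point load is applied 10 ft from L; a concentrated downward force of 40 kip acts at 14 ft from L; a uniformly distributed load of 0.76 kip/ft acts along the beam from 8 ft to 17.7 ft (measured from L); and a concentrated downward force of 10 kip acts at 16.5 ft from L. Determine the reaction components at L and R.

L_x = 0, L_y = 19.95 kip, R_y = 52.42 kip

Resultant of the distributed load: 0.76 × 9.7 = 7.372 kip at 12.85 ft from L.
ΣM about L: R_y·18.5 − 15·10 − 40·14 − (0.76·9.7)·12.85 − 10·16.5 = 0 → R_y = 969.7302/18.5 = 52.4178 ≈ 52.42 kip.
ΣF_y = 0: L_y + 52.4178 − 15 − 40 − 0.76·9.7 − 10 = 0 → L_y = 19.95 kip.
ΣF_x = 0: no horizontal applied forces, so L_x = 0.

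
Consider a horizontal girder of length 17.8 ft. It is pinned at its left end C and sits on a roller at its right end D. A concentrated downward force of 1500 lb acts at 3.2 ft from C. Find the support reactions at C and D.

C_x = 0, C_y = 1230 lb, D_y = 269.7 lb

ΣM about C: D_y·17.8 − 1500·3.2 = 0 → D_y = 4800/17.8 = 269.663 ≈ 269.7 lb.
ΣF_y = 0: C_y + 269.663 − 1500 = 0 → C_y = 1230 lb.
ΣF_x = 0: no horizontal applied forces, so C_x = 0.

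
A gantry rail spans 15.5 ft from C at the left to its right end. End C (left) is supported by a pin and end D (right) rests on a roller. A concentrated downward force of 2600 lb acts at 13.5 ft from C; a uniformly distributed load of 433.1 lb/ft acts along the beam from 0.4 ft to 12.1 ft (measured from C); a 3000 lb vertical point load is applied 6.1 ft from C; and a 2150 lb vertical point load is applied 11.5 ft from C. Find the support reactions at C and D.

C_x = 0, C_y = 5734 lb, D_y = 7084 lb

Resultant of the distributed load: 433.1 × 11.7 = 5067.27 lb at 6.25 ft from C.
Taking moments about C: D_y·15.5 − 2600·13.5 − (433.1·11.7)·6.25 − 3000·6.1 − 2150·11.5 = 0 → D_y = 109795/15.5 = 7083.55 ≈ 7084 lb.
ΣF_y = 0: C_y + 7083.55 − 2600 − 433.1·11.7 − 3000 − 2150 = 0 → C_y = 5734 lb.
ΣF_x = 0: no horizontal applied forces, so C_x = 0.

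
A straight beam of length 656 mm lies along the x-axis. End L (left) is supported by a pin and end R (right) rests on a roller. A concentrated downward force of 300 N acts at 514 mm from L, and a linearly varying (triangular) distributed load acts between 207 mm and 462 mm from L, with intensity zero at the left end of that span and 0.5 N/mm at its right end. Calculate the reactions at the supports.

L_x = 0, L_y = 92.05 N, R_y = 271.7 N

Resultant of the triangular load: ½ × 0.5 × 255 = 63.75 N, acting at 377 mm from L (one-third of the span from the peak).
Taking moments about L: R_y·656 − 300·514 − (½·0.5·255)·377 = 0 → R_y = 178233.75/656 = 271.698 ≈ 271.7 N.
ΣF_y = 0: L_y + 271.698 − 300 − ½·0.5·255 = 0 → L_y = 92.05 N.
ΣF_x = 0: no horizontal applied forces, so L_x = 0.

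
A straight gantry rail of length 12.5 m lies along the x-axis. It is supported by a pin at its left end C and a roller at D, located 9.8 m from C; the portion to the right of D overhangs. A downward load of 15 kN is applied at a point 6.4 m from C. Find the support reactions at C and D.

Taking moments about C: D_y·9.8 − 15·6.4 = 0 → D_y = 96/9.8 = 9.79592 ≈ 9.796 kN.
ΣF_y = 0: C_y + 9.79592 − 15 = 0 → C_y = 5.204 kN.
ΣF_x = 0: no horizontal applied forces, so C_x = 0.

C_x = 0, C_y = 5.204 kN, D_y = 9.796 kN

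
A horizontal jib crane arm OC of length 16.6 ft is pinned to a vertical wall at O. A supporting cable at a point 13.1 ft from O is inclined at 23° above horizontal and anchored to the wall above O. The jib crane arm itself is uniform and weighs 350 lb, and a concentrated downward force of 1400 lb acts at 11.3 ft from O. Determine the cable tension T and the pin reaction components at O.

T = 3658 lb, O_x = 3367 lb, O_y = 320.6 lb

ΣM about O: T·sin23°·13.1 − 350·8.3 − 1400·11.3 = 0 → T = 18725/(13.1·0.390731) = 3658.24 ≈ 3658 lb.
ΣF_x = 0: O_x − T·cos23° = 0 → O_x = 3658.24 × 0.920505 = 3367 lb.
ΣF_y = 0: O_y + T·sin23° − 350 − 1400 = 0 → O_y = 1750 − 3658.24 × 0.390731 = 320.6 lb.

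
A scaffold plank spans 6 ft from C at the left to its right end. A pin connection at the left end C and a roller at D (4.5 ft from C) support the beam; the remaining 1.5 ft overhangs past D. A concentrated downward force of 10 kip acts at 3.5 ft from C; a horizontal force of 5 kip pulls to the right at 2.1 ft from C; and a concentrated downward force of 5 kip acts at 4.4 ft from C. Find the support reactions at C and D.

Moments about C: D_y·4.5 − 10·3.5 − 5·4.4 = 0 → D_y = 57/4.5 = 12.6667 ≈ 12.67 kip.
ΣF_y = 0: C_y + 12.6667 − 10 − 5 = 0 → C_y = 2.333 kip.
ΣF_x = 0: C_x + 5 = 0 → C_x = -5.000 kip.

C_x = -5.000 kip, C_y = 2.333 kip, D_y = 12.67 kip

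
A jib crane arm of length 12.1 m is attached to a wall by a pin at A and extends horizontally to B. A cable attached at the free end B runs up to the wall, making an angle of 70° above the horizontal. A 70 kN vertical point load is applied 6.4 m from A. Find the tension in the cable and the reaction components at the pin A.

T = 39.40 kN, A_x = 13.48 kN, A_y = 32.98 kN

ΣM about A: T·sin70°·12.1 − 70·6.4 = 0 → T = 448/(12.1·0.939693) = 39.4009 ≈ 39.40 kN.
ΣF_x = 0: A_x − T·cos70° = 0 → A_x = 39.4009 × 0.34202 = 13.48 kN.
ΣF_y = 0: A_y + T·sin70° − 70 = 0 → A_y = 70 − 39.4009 × 0.939693 = 32.98 kN.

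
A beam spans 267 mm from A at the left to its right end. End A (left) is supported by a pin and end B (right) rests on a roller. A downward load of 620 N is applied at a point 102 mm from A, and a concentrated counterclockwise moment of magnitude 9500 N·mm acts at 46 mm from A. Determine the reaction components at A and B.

Taking moments about A: B_y·267 − 620·102 + 9500 = 0 → B_y = 53740/267 = 201.273 ≈ 201.3 N.
ΣF_y = 0: A_y + 201.273 − 620 = 0 → A_y = 418.7 N.
ΣF_x = 0: no horizontal applied forces, so A_x = 0.

A_x = 0, A_y = 418.7 N, B_y = 201.3 N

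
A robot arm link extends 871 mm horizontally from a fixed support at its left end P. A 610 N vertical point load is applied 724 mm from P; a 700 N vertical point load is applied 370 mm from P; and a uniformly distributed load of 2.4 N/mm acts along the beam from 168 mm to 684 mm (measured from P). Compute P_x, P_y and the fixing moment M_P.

Resultant of the distributed load: 2.4 × 516 = 1238.4 N at 426 mm from P.
ΣF_x = 0: P_x = 0.
ΣF_y = 0: P_y − 610 − 700 − 2.4·516 = 0 → P_y = 2548 N.
ΣM about P: M_P − 610·724 − 700·370 − (2.4·516)·426 = 0 → M_P = 1228000 N·mm.

P_x = 0, P_y = 2548 N, M_P = 1228000 N·mm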